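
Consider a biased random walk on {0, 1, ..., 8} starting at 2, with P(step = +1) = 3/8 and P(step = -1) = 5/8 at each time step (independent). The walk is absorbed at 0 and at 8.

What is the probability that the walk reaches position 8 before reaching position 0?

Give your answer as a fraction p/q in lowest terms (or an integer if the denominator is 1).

Biased walk: p = 3/8, q = 5/8, r = q/p = 5/3
Gambler's ruin: P(hit 8 before 0 | start at 2) = (1 - r^a)/(1 - r^N)
r^2 = 25/9; r^8 = 390625/6561
P = (1 - 25/9) / (1 - 390625/6561) = -16/9 / -384064/6561 = 729/24004

Answer: 729/24004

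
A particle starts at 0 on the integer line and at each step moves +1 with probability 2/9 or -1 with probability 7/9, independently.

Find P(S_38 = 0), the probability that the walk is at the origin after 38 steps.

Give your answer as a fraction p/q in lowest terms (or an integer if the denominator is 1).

Answer: 70411346659344583364028819046400/608266787713357709119683992618861307

Derivation:
To be at 0 after 38 steps: need exactly 19 steps of +1 and 19 of -1.
Number of such sequences: C(38,19) = 35345263800
Each has probability (2/9)^19 · (7/9)^19 = 5976303958948914397184/1824800363140073127359051977856583921
P = 35345263800 · 5976303958948914397184/1824800363140073127359051977856583921 = 70411346659344583364028819046400/608266787713357709119683992618861307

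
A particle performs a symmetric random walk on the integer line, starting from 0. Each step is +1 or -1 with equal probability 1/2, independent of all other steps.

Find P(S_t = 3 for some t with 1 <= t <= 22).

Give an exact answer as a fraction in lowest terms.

Count via complement. Let g(t,s) = #length-t paths at position s with S_1..S_t all ≠ 3.
g(t,s) = g(t-1,s-1) + g(t-1,s+1) for s ≠ 3; g(t,3) = 0.
t=0: g(0,0)=1
t=1: g(1,-1)=1 g(1,1)=1
t=2: g(2,-2)=1 g(2,0)=2 g(2,2)=1
t=3: g(3,-3)=1 g(3,-1)=3 g(3,1)=3
t=4: g(4,-4)=1 g(4,-2)=4 g(4,0)=6 g(4,2)=3
t=5: g(5,-5)=1 g(5,-3)=5 g(5,-1)=10 g(5,1)=9
t=6: g(6,-6)=1 g(6,-4)=6 g(6,-2)=15 g(6,0)=19 g(6,2)=9
t=7: g(7,-7)=1 g(7,-5)=7 g(7,-3)=21 g(7,-1)=34 g(7,1)=28
t=8: g(8,-8)=1 g(8,-6)=8 g(8,-4)=28 g(8,-2)=55 g(8,0)=62 g(8,2)=28
t=9: g(9,-9)=1 g(9,-7)=9 g(9,-5)=36 g(9,-3)=83 g(9,-1)=117 g(9,1)=90
t=10: g(10,-10)=1 g(10,-8)=10 g(10,-6)=45 g(10,-4)=119 g(10,-2)=200 g(10,0)=207 g(10,2)=90
t=11: g(11,-11)=1 g(11,-9)=11 g(11,-7)=55 g(11,-5)=164 g(11,-3)=319 g(11,-1)=407 g(11,1)=297
t=12: g(12,-12)=1 g(12,-10)=12 g(12,-8)=66 g(12,-6)=219 g(12,-4)=483 g(12,-2)=726 g(12,0)=704 g(12,2)=297
t=13: g(13,-13)=1 g(13,-11)=13 g(13,-9)=78 g(13,-7)=285 g(13,-5)=702 g(13,-3)=1209 g(13,-1)=1430 g(13,1)=1001
t=14: g(14,-14)=1 g(14,-12)=14 g(14,-10)=91 g(14,-8)=363 g(14,-6)=987 g(14,-4)=1911 g(14,-2)=2639 g(14,0)=2431 g(14,2)=1001
t=15: g(15,-15)=1 g(15,-13)=15 g(15,-11)=105 g(15,-9)=454 g(15,-7)=1350 g(15,-5)=2898 g(15,-3)=4550 g(15,-1)=5070 g(15,1)=3432
t=16: g(16,-16)=1 g(16,-14)=16 g(16,-12)=120 g(16,-10)=559 g(16,-8)=1804 g(16,-6)=4248 g(16,-4)=7448 g(16,-2)=9620 g(16,0)=8502 g(16,2)=3432
t=17: g(17,-17)=1 g(17,-15)=17 g(17,-13)=136 g(17,-11)=679 g(17,-9)=2363 g(17,-7)=6052 g(17,-5)=11696 g(17,-3)=17068 g(17,-1)=18122 g(17,1)=11934
t=18: g(18,-18)=1 g(18,-16)=18 g(18,-14)=153 g(18,-12)=815 g(18,-10)=3042 g(18,-8)=8415 g(18,-6)=17748 g(18,-4)=28764 g(18,-2)=35190 g(18,0)=30056 g(18,2)=11934
t=19: g(19,-19)=1 g(19,-17)=19 g(19,-15)=171 g(19,-13)=968 g(19,-11)=3857 g(19,-9)=11457 g(19,-7)=26163 g(19,-5)=46512 g(19,-3)=63954 g(19,-1)=65246 g(19,1)=41990
t=20: g(20,-20)=1 g(20,-18)=20 g(20,-16)=190 g(20,-14)=1139 g(20,-12)=4825 g(20,-10)=15314 g(20,-8)=37620 g(20,-6)=72675 g(20,-4)=110466 g(20,-2)=129200 g(20,0)=107236 g(20,2)=41990
t=21: g(21,-21)=1 g(21,-19)=21 g(21,-17)=210 g(21,-15)=1329 g(21,-13)=5964 g(21,-11)=20139 g(21,-9)=52934 g(21,-7)=110295 g(21,-5)=183141 g(21,-3)=239666 g(21,-1)=236436 g(21,1)=149226
t=22: g(22,-22)=1 g(22,-20)=22 g(22,-18)=231 g(22,-16)=1539 g(22,-14)=7293 g(22,-12)=26103 g(22,-10)=73073 g(22,-8)=163229 g(22,-6)=293436 g(22,-4)=422807 g(22,-2)=476102 g(22,0)=385662 g(22,2)=149226
Paths never hitting 3: Σ_s g(22,s) = 1998724
Paths hitting 3: 2^22 - 1998724 = 2195580
P = 2195580/4194304 = 548895/1048576

Answer: 548895/1048576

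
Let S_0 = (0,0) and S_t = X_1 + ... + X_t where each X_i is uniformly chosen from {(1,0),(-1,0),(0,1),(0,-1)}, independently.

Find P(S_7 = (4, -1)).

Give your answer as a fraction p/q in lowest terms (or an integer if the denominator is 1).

Let h be the number of horizontal steps (so 7-h are vertical). To end at (4,-1) need (h+4)/2 right-steps and ((7-h)-1)/2 up-steps.
Sum over h with 4 ≤ h ≤ 6, h ≡ 0 (mod 2), 7-h ≡ 1 (mod 2):
h=4: C(7,4)·C(4,4)·C(3,1) = 35·1·3 = 105
h=6: C(7,6)·C(6,5)·C(1,0) = 7·6·1 = 42
Total favorable: 147
Total paths: 4^7 = 16384
P = 147/16384 = 147/16384

Answer: 147/16384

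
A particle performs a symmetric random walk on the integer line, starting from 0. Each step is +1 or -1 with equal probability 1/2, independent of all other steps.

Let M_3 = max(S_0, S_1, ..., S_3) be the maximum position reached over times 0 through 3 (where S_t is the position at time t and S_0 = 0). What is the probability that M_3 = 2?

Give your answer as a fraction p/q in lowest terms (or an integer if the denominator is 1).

Let M_3 = max(S_0,...,S_3). Use the reflection principle: for j ≥ 1, #{paths with M_3 ≥ j} = #{S_3 ≥ j} + #{S_3 ≥ j+1}.
By reflection, #{M_3 ≥ 2} = #{S_3 ≥ 2} + #{S_3 ≥ 3} = 1 + 1 = 2.
#{M_3 ≥ 3} = #{S_3 ≥ 3} + #{S_3 ≥ 4} = 1 + 0 = 1.
#{M_3 = 2} = 2 - 1 = 1.
P(M_3 = 2) = 1/8 = 1/8

Answer: 1/8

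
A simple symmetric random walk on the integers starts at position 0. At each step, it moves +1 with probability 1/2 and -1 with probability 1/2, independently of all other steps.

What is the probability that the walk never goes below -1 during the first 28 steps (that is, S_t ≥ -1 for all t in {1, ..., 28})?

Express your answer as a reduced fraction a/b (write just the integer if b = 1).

Answer: 9694845/33554432

Derivation:
Let f(t,s) = #length-t paths at position s with S_1..S_t all ≥ -1.
f(t,s) = f(t-1,s-1) + f(t-1,s+1) for s ≥ -1; f(t,s) = 0 for s < -1.
t=0: f(0,0)=1
t=1: f(1,-1)=1 f(1,1)=1
t=2: f(2,0)=2 f(2,2)=1
t=3: f(3,-1)=2 f(3,1)=3 f(3,3)=1
t=4: f(4,0)=5 f(4,2)=4 f(4,4)=1
t=5: f(5,-1)=5 f(5,1)=9 f(5,3)=5 f(5,5)=1
t=6: f(6,0)=14 f(6,2)=14 f(6,4)=6 f(6,6)=1
t=7: f(7,-1)=14 f(7,1)=28 f(7,3)=20 f(7,5)=7 f(7,7)=1
t=8: f(8,0)=42 f(8,2)=48 f(8,4)=27 f(8,6)=8 f(8,8)=1
t=9: f(9,-1)=42 f(9,1)=90 f(9,3)=75 f(9,5)=35 f(9,7)=9 f(9,9)=1
t=10: f(10,0)=132 f(10,2)=165 f(10,4)=110 f(10,6)=44 f(10,8)=10 f(10,10)=1
t=11: f(11,-1)=132 f(11,1)=297 f(11,3)=275 f(11,5)=154 f(11,7)=54 f(11,9)=11 f(11,11)=1
t=12: f(12,0)=429 f(12,2)=572 f(12,4)=429 f(12,6)=208 f(12,8)=65 f(12,10)=12 f(12,12)=1
t=13: f(13,-1)=429 f(13,1)=1001 f(13,3)=1001 f(13,5)=637 f(13,7)=273 f(13,9)=77 f(13,11)=13 f(13,13)=1
t=14: f(14,0)=1430 f(14,2)=2002 f(14,4)=1638 f(14,6)=910 f(14,8)=350 f(14,10)=90 f(14,12)=14 f(14,14)=1
t=15: f(15,-1)=1430 f(15,1)=3432 f(15,3)=3640 f(15,5)=2548 f(15,7)=1260 f(15,9)=440 f(15,11)=104 f(15,13)=15 f(15,15)=1
t=16: f(16,0)=4862 f(16,2)=7072 f(16,4)=6188 f(16,6)=3808 f(16,8)=1700 f(16,10)=544 f(16,12)=119 f(16,14)=16 f(16,16)=1
t=17: f(17,-1)=4862 f(17,1)=11934 f(17,3)=13260 f(17,5)=9996 f(17,7)=5508 f(17,9)=2244 f(17,11)=663 f(17,13)=135 f(17,15)=17 f(17,17)=1
t=18: f(18,0)=16796 f(18,2)=25194 f(18,4)=23256 f(18,6)=15504 f(18,8)=7752 f(18,10)=2907 f(18,12)=798 f(18,14)=152 f(18,16)=18 f(18,18)=1
t=19: f(19,-1)=16796 f(19,1)=41990 f(19,3)=48450 f(19,5)=38760 f(19,7)=23256 f(19,9)=10659 f(19,11)=3705 f(19,13)=950 f(19,15)=170 f(19,17)=19 f(19,19)=1
t=20: f(20,0)=58786 f(20,2)=90440 f(20,4)=87210 f(20,6)=62016 f(20,8)=33915 f(20,10)=14364 f(20,12)=4655 f(20,14)=1120 f(20,16)=189 f(20,18)=20 f(20,20)=1
t=21: f(21,-1)=58786 f(21,1)=149226 f(21,3)=177650 f(21,5)=149226 f(21,7)=95931 f(21,9)=48279 f(21,11)=19019 f(21,13)=5775 f(21,15)=1309 f(21,17)=209 f(21,19)=21 f(21,21)=1
t=22: f(22,0)=208012 f(22,2)=326876 f(22,4)=326876 f(22,6)=245157 f(22,8)=144210 f(22,10)=67298 f(22,12)=24794 f(22,14)=7084 f(22,16)=1518 f(22,18)=230 f(22,20)=22 f(22,22)=1
t=23: f(23,-1)=208012 f(23,1)=534888 f(23,3)=653752 f(23,5)=572033 f(23,7)=389367 f(23,9)=211508 f(23,11)=92092 f(23,13)=31878 f(23,15)=8602 f(23,17)=1748 f(23,19)=252 f(23,21)=23 f(23,23)=1
t=24: f(24,0)=742900 f(24,2)=1188640 f(24,4)=1225785 f(24,6)=961400 f(24,8)=600875 f(24,10)=303600 f(24,12)=123970 f(24,14)=40480 f(24,16)=10350 f(24,18)=2000 f(24,20)=275 f(24,22)=24 f(24,24)=1
t=25: f(25,-1)=742900 f(25,1)=1931540 f(25,3)=2414425 f(25,5)=2187185 f(25,7)=1562275 f(25,9)=904475 f(25,11)=427570 f(25,13)=164450 f(25,15)=50830 f(25,17)=12350 f(25,19)=2275 f(25,21)=299 f(25,23)=25 f(25,25)=1
t=26: f(26,0)=2674440 f(26,2)=4345965 f(26,4)=4601610 f(26,6)=3749460 f(26,8)=2466750 f(26,10)=1332045 f(26,12)=592020 f(26,14)=215280 f(26,16)=63180 f(26,18)=14625 f(26,20)=2574 f(26,22)=324 f(26,24)=26 f(26,26)=1
t=27: f(27,-1)=2674440 f(27,1)=7020405 f(27,3)=8947575 f(27,5)=8351070 f(27,7)=6216210 f(27,9)=3798795 f(27,11)=1924065 f(27,13)=807300 f(27,15)=278460 f(27,17)=77805 f(27,19)=17199 f(27,21)=2898 f(27,23)=350 f(27,25)=27 f(27,27)=1
t=28: f(28,0)=9694845 f(28,2)=15967980 f(28,4)=17298645 f(28,6)=14567280 f(28,8)=10015005 f(28,10)=5722860 f(28,12)=2731365 f(28,14)=1085760 f(28,16)=356265 f(28,18)=95004 f(28,20)=20097 f(28,22)=3248 f(28,24)=377 f(28,26)=28 f(28,28)=1
Σ_s f(28,s) = 77558760
P = 77558760/268435456 = 9694845/33554432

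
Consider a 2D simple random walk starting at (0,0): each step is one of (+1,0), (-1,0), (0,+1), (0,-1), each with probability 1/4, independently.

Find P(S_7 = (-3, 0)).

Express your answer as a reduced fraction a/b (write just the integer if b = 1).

Answer: 441/16384

Derivation:
Let h be the number of horizontal steps (so 7-h are vertical). To end at (-3,0) need (h-3)/2 right-steps and ((7-h)+0)/2 up-steps.
Sum over h with 3 ≤ h ≤ 7, h ≡ 1 (mod 2), 7-h ≡ 0 (mod 2):
h=3: C(7,3)·C(3,0)·C(4,2) = 35·1·6 = 210
h=5: C(7,5)·C(5,1)·C(2,1) = 21·5·2 = 210
h=7: C(7,7)·C(7,2)·C(0,0) = 1·21·1 = 21
Total favorable: 441
Total paths: 4^7 = 16384
P = 441/16384 = 441/16384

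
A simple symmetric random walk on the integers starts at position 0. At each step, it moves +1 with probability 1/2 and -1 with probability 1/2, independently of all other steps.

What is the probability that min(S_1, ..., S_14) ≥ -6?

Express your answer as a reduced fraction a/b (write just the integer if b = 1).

Answer: 3861/4096

Derivation:
Let f(t,s) = #length-t paths at position s with S_1..S_t all ≥ -6.
f(t,s) = f(t-1,s-1) + f(t-1,s+1) for s ≥ -6; f(t,s) = 0 for s < -6.
t=0: f(0,0)=1
t=1: f(1,-1)=1 f(1,1)=1
t=2: f(2,-2)=1 f(2,0)=2 f(2,2)=1
t=3: f(3,-3)=1 f(3,-1)=3 f(3,1)=3 f(3,3)=1
t=4: f(4,-4)=1 f(4,-2)=4 f(4,0)=6 f(4,2)=4 f(4,4)=1
t=5: f(5,-5)=1 f(5,-3)=5 f(5,-1)=10 f(5,1)=10 f(5,3)=5 f(5,5)=1
t=6: f(6,-6)=1 f(6,-4)=6 f(6,-2)=15 f(6,0)=20 f(6,2)=15 f(6,4)=6 f(6,6)=1
t=7: f(7,-5)=7 f(7,-3)=21 f(7,-1)=35 f(7,1)=35 f(7,3)=21 f(7,5)=7 f(7,7)=1
t=8: f(8,-6)=7 f(8,-4)=28 f(8,-2)=56 f(8,0)=70 f(8,2)=56 f(8,4)=28 f(8,6)=8 f(8,8)=1
t=9: f(9,-5)=35 f(9,-3)=84 f(9,-1)=126 f(9,1)=126 f(9,3)=84 f(9,5)=36 f(9,7)=9 f(9,9)=1
t=10: f(10,-6)=35 f(10,-4)=119 f(10,-2)=210 f(10,0)=252 f(10,2)=210 f(10,4)=120 f(10,6)=45 f(10,8)=10 f(10,10)=1
t=11: f(11,-5)=154 f(11,-3)=329 f(11,-1)=462 f(11,1)=462 f(11,3)=330 f(11,5)=165 f(11,7)=55 f(11,9)=11 f(11,11)=1
t=12: f(12,-6)=154 f(12,-4)=483 f(12,-2)=791 f(12,0)=924 f(12,2)=792 f(12,4)=495 f(12,6)=220 f(12,8)=66 f(12,10)=12 f(12,12)=1
t=13: f(13,-5)=637 f(13,-3)=1274 f(13,-1)=1715 f(13,1)=1716 f(13,3)=1287 f(13,5)=715 f(13,7)=286 f(13,9)=78 f(13,11)=13 f(13,13)=1
t=14: f(14,-6)=637 f(14,-4)=1911 f(14,-2)=2989 f(14,0)=3431 f(14,2)=3003 f(14,4)=2002 f(14,6)=1001 f(14,8)=364 f(14,10)=91 f(14,12)=14 f(14,14)=1
Σ_s f(14,s) = 15444
P = 15444/16384 = 3861/4096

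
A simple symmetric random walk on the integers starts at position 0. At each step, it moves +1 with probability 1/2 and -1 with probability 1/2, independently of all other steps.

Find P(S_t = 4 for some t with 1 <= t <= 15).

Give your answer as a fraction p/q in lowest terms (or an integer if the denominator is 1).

Count via complement. Let g(t,s) = #length-t paths at position s with S_1..S_t all ≠ 4.
g(t,s) = g(t-1,s-1) + g(t-1,s+1) for s ≠ 4; g(t,4) = 0.
t=0: g(0,0)=1
t=1: g(1,-1)=1 g(1,1)=1
t=2: g(2,-2)=1 g(2,0)=2 g(2,2)=1
t=3: g(3,-3)=1 g(3,-1)=3 g(3,1)=3 g(3,3)=1
t=4: g(4,-4)=1 g(4,-2)=4 g(4,0)=6 g(4,2)=4
t=5: g(5,-5)=1 g(5,-3)=5 g(5,-1)=10 g(5,1)=10 g(5,3)=4
t=6: g(6,-6)=1 g(6,-4)=6 g(6,-2)=15 g(6,0)=20 g(6,2)=14
t=7: g(7,-7)=1 g(7,-5)=7 g(7,-3)=21 g(7,-1)=35 g(7,1)=34 g(7,3)=14
t=8: g(8,-8)=1 g(8,-6)=8 g(8,-4)=28 g(8,-2)=56 g(8,0)=69 g(8,2)=48
t=9: g(9,-9)=1 g(9,-7)=9 g(9,-5)=36 g(9,-3)=84 g(9,-1)=125 g(9,1)=117 g(9,3)=48
t=10: g(10,-10)=1 g(10,-8)=10 g(10,-6)=45 g(10,-4)=120 g(10,-2)=209 g(10,0)=242 g(10,2)=165
t=11: g(11,-11)=1 g(11,-9)=11 g(11,-7)=55 g(11,-5)=165 g(11,-3)=329 g(11,-1)=451 g(11,1)=407 g(11,3)=165
t=12: g(12,-12)=1 g(12,-10)=12 g(12,-8)=66 g(12,-6)=220 g(12,-4)=494 g(12,-2)=780 g(12,0)=858 g(12,2)=572
t=13: g(13,-13)=1 g(13,-11)=13 g(13,-9)=78 g(13,-7)=286 g(13,-5)=714 g(13,-3)=1274 g(13,-1)=1638 g(13,1)=1430 g(13,3)=572
t=14: g(14,-14)=1 g(14,-12)=14 g(14,-10)=91 g(14,-8)=364 g(14,-6)=1000 g(14,-4)=1988 g(14,-2)=2912 g(14,0)=3068 g(14,2)=2002
t=15: g(15,-15)=1 g(15,-13)=15 g(15,-11)=105 g(15,-9)=455 g(15,-7)=1364 g(15,-5)=2988 g(15,-3)=4900 g(15,-1)=5980 g(15,1)=5070 g(15,3)=2002
Paths never hitting 4: Σ_s g(15,s) = 22880
Paths hitting 4: 2^15 - 22880 = 9888
P = 9888/32768 = 309/1024

Answer: 309/1024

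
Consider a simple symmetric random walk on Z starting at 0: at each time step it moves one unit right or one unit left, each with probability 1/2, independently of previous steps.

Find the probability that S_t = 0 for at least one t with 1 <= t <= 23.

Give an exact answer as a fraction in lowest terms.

Count via complement. Let g(t,s) = #length-t paths at position s with S_1..S_t all ≠ 0.
g(t,s) = g(t-1,s-1) + g(t-1,s+1) for s ≠ 0; g(t,0) = 0.
t=0: g(0,0)=1
t=1: g(1,-1)=1 g(1,1)=1
t=2: g(2,-2)=1 g(2,2)=1
t=3: g(3,-3)=1 g(3,-1)=1 g(3,1)=1 g(3,3)=1
t=4: g(4,-4)=1 g(4,-2)=2 g(4,2)=2 g(4,4)=1
t=5: g(5,-5)=1 g(5,-3)=3 g(5,-1)=2 g(5,1)=2 g(5,3)=3 g(5,5)=1
t=6: g(6,-6)=1 g(6,-4)=4 g(6,-2)=5 g(6,2)=5 g(6,4)=4 g(6,6)=1
t=7: g(7,-7)=1 g(7,-5)=5 g(7,-3)=9 g(7,-1)=5 g(7,1)=5 g(7,3)=9 g(7,5)=5 g(7,7)=1
t=8: g(8,-8)=1 g(8,-6)=6 g(8,-4)=14 g(8,-2)=14 g(8,2)=14 g(8,4)=14 g(8,6)=6 g(8,8)=1
t=9: g(9,-9)=1 g(9,-7)=7 g(9,-5)=20 g(9,-3)=28 g(9,-1)=14 g(9,1)=14 g(9,3)=28 g(9,5)=20 g(9,7)=7 g(9,9)=1
t=10: g(10,-10)=1 g(10,-8)=8 g(10,-6)=27 g(10,-4)=48 g(10,-2)=42 g(10,2)=42 g(10,4)=48 g(10,6)=27 g(10,8)=8 g(10,10)=1
t=11: g(11,-11)=1 g(11,-9)=9 g(11,-7)=35 g(11,-5)=75 g(11,-3)=90 g(11,-1)=42 g(11,1)=42 g(11,3)=90 g(11,5)=75 g(11,7)=35 g(11,9)=9 g(11,11)=1
t=12: g(12,-12)=1 g(12,-10)=10 g(12,-8)=44 g(12,-6)=110 g(12,-4)=165 g(12,-2)=132 g(12,2)=132 g(12,4)=165 g(12,6)=110 g(12,8)=44 g(12,10)=10 g(12,12)=1
t=13: g(13,-13)=1 g(13,-11)=11 g(13,-9)=54 g(13,-7)=154 g(13,-5)=275 g(13,-3)=297 g(13,-1)=132 g(13,1)=132 g(13,3)=297 g(13,5)=275 g(13,7)=154 g(13,9)=54 g(13,11)=11 g(13,13)=1
t=14: g(14,-14)=1 g(14,-12)=12 g(14,-10)=65 g(14,-8)=208 g(14,-6)=429 g(14,-4)=572 g(14,-2)=429 g(14,2)=429 g(14,4)=572 g(14,6)=429 g(14,8)=208 g(14,10)=65 g(14,12)=12 g(14,14)=1
t=15: g(15,-15)=1 g(15,-13)=13 g(15,-11)=77 g(15,-9)=273 g(15,-7)=637 g(15,-5)=1001 g(15,-3)=1001 g(15,-1)=429 g(15,1)=429 g(15,3)=1001 g(15,5)=1001 g(15,7)=637 g(15,9)=273 g(15,11)=77 g(15,13)=13 g(15,15)=1
t=16: g(16,-16)=1 g(16,-14)=14 g(16,-12)=90 g(16,-10)=350 g(16,-8)=910 g(16,-6)=1638 g(16,-4)=2002 g(16,-2)=1430 g(16,2)=1430 g(16,4)=2002 g(16,6)=1638 g(16,8)=910 g(16,10)=350 g(16,12)=90 g(16,14)=14 g(16,16)=1
t=17: g(17,-17)=1 g(17,-15)=15 g(17,-13)=104 g(17,-11)=440 g(17,-9)=1260 g(17,-7)=2548 g(17,-5)=3640 g(17,-3)=3432 g(17,-1)=1430 g(17,1)=1430 g(17,3)=3432 g(17,5)=3640 g(17,7)=2548 g(17,9)=1260 g(17,11)=440 g(17,13)=104 g(17,15)=15 g(17,17)=1
t=18: g(18,-18)=1 g(18,-16)=16 g(18,-14)=119 g(18,-12)=544 g(18,-10)=1700 g(18,-8)=3808 g(18,-6)=6188 g(18,-4)=7072 g(18,-2)=4862 g(18,2)=4862 g(18,4)=7072 g(18,6)=6188 g(18,8)=3808 g(18,10)=1700 g(18,12)=544 g(18,14)=119 g(18,16)=16 g(18,18)=1
t=19: g(19,-19)=1 g(19,-17)=17 g(19,-15)=135 g(19,-13)=663 g(19,-11)=2244 g(19,-9)=5508 g(19,-7)=9996 g(19,-5)=13260 g(19,-3)=11934 g(19,-1)=4862 g(19,1)=4862 g(19,3)=11934 g(19,5)=13260 g(19,7)=9996 g(19,9)=5508 g(19,11)=2244 g(19,13)=663 g(19,15)=135 g(19,17)=17 g(19,19)=1
t=20: g(20,-20)=1 g(20,-18)=18 g(20,-16)=152 g(20,-14)=798 g(20,-12)=2907 g(20,-10)=7752 g(20,-8)=15504 g(20,-6)=23256 g(20,-4)=25194 g(20,-2)=16796 g(20,2)=16796 g(20,4)=25194 g(20,6)=23256 g(20,8)=15504 g(20,10)=7752 g(20,12)=2907 g(20,14)=798 g(20,16)=152 g(20,18)=18 g(20,20)=1
t=21: g(21,-21)=1 g(21,-19)=19 g(21,-17)=170 g(21,-15)=950 g(21,-13)=3705 g(21,-11)=10659 g(21,-9)=23256 g(21,-7)=38760 g(21,-5)=48450 g(21,-3)=41990 g(21,-1)=16796 g(21,1)=16796 g(21,3)=41990 g(21,5)=48450 g(21,7)=38760 g(21,9)=23256 g(21,11)=10659 g(21,13)=3705 g(21,15)=950 g(21,17)=170 g(21,19)=19 g(21,21)=1
t=22: g(22,-22)=1 g(22,-20)=20 g(22,-18)=189 g(22,-16)=1120 g(22,-14)=4655 g(22,-12)=14364 g(22,-10)=33915 g(22,-8)=62016 g(22,-6)=87210 g(22,-4)=90440 g(22,-2)=58786 g(22,2)=58786 g(22,4)=90440 g(22,6)=87210 g(22,8)=62016 g(22,10)=33915 g(22,12)=14364 g(22,14)=4655 g(22,16)=1120 g(22,18)=189 g(22,20)=20 g(22,22)=1
t=23: g(23,-23)=1 g(23,-21)=21 g(23,-19)=209 g(23,-17)=1309 g(23,-15)=5775 g(23,-13)=19019 g(23,-11)=48279 g(23,-9)=95931 g(23,-7)=149226 g(23,-5)=177650 g(23,-3)=149226 g(23,-1)=58786 g(23,1)=58786 g(23,3)=149226 g(23,5)=177650 g(23,7)=149226 g(23,9)=95931 g(23,11)=48279 g(23,13)=19019 g(23,15)=5775 g(23,17)=1309 g(23,19)=209 g(23,21)=21 g(23,23)=1
Paths never hitting 0: Σ_s g(23,s) = 1410864
Paths hitting 0: 2^23 - 1410864 = 6977744
P = 6977744/8388608 = 436109/524288

Answer: 436109/524288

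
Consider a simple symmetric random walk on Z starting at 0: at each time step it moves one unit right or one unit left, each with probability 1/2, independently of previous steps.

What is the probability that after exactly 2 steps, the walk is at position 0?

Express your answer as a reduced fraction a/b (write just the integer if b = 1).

To return to 0 after 2 steps: need exactly 1 step of +1 and 1 of -1.
Favorable paths: C(2,1) = 2
Total paths: 2^2 = 4
P = 2/4 = 1/2

Answer: 1/2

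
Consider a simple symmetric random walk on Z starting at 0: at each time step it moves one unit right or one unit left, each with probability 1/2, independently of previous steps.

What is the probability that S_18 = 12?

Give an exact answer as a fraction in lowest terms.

Answer: 51/16384

Derivation:
To reach position 12 after 18 steps: need 15 steps of +1 and 3 of -1.
Favorable paths: C(18,15) = 816
Total paths: 2^18 = 262144
P = 816/262144 = 51/16384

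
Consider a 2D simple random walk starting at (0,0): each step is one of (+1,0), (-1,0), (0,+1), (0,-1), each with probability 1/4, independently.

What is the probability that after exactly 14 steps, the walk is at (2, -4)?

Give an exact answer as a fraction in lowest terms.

Answer: 3006003/268435456

Derivation:
Let h be the number of horizontal steps (so 14-h are vertical). To end at (2,-4) need (h+2)/2 right-steps and ((14-h)-4)/2 up-steps.
Sum over h with 2 ≤ h ≤ 10, h ≡ 0 (mod 2), 14-h ≡ 0 (mod 2):
h=2: C(14,2)·C(2,2)·C(12,4) = 91·1·495 = 45045
h=4: C(14,4)·C(4,3)·C(10,3) = 1001·4·120 = 480480
h=6: C(14,6)·C(6,4)·C(8,2) = 3003·15·28 = 1261260
h=8: C(14,8)·C(8,5)·C(6,1) = 3003·56·6 = 1009008
h=10: C(14,10)·C(10,6)·C(4,0) = 1001·210·1 = 210210
Total favorable: 3006003
Total paths: 4^14 = 268435456
P = 3006003/268435456 = 3006003/268435456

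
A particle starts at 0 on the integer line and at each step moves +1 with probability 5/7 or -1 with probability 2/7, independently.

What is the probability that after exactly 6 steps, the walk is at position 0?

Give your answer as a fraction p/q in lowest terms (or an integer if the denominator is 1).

Answer: 20000/117649

Derivation:
To be at 0 after 6 steps: need exactly 3 steps of +1 and 3 of -1.
Number of such sequences: C(6,3) = 20
Each has probability (5/7)^3 · (2/7)^3 = 1000/117649
P = 20 · 1000/117649 = 20000/117649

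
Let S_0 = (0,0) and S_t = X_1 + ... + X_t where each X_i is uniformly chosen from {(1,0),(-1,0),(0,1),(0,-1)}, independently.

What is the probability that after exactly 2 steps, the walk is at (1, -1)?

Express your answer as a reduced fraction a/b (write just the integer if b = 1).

Let h be the number of horizontal steps (so 2-h are vertical). To end at (1,-1) need (h+1)/2 right-steps and ((2-h)-1)/2 up-steps.
Sum over h with 1 ≤ h ≤ 1, h ≡ 1 (mod 2), 2-h ≡ 1 (mod 2):
h=1: C(2,1)·C(1,1)·C(1,0) = 2·1·1 = 2
Total favorable: 2
Total paths: 4^2 = 16
P = 2/16 = 1/8

Answer: 1/8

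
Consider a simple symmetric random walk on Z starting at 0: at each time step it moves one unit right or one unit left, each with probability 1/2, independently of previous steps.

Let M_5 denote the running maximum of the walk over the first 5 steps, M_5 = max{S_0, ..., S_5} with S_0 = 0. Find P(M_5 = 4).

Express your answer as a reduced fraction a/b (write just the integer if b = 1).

Answer: 1/32

Derivation:
Let M_5 = max(S_0,...,S_5). Use the reflection principle: for j ≥ 1, #{paths with M_5 ≥ j} = #{S_5 ≥ j} + #{S_5 ≥ j+1}.
By reflection, #{M_5 ≥ 4} = #{S_5 ≥ 4} + #{S_5 ≥ 5} = 1 + 1 = 2.
#{M_5 ≥ 5} = #{S_5 ≥ 5} + #{S_5 ≥ 6} = 1 + 0 = 1.
#{M_5 = 4} = 2 - 1 = 1.
P(M_5 = 4) = 1/32 = 1/32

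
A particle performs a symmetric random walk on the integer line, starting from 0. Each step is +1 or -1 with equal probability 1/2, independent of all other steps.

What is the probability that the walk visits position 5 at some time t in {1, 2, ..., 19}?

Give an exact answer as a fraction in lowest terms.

Count via complement. Let g(t,s) = #length-t paths at position s with S_1..S_t all ≠ 5.
g(t,s) = g(t-1,s-1) + g(t-1,s+1) for s ≠ 5; g(t,5) = 0.
t=0: g(0,0)=1
t=1: g(1,-1)=1 g(1,1)=1
t=2: g(2,-2)=1 g(2,0)=2 g(2,2)=1
t=3: g(3,-3)=1 g(3,-1)=3 g(3,1)=3 g(3,3)=1
t=4: g(4,-4)=1 g(4,-2)=4 g(4,0)=6 g(4,2)=4 g(4,4)=1
t=5: g(5,-5)=1 g(5,-3)=5 g(5,-1)=10 g(5,1)=10 g(5,3)=5
t=6: g(6,-6)=1 g(6,-4)=6 g(6,-2)=15 g(6,0)=20 g(6,2)=15 g(6,4)=5
t=7: g(7,-7)=1 g(7,-5)=7 g(7,-3)=21 g(7,-1)=35 g(7,1)=35 g(7,3)=20
t=8: g(8,-8)=1 g(8,-6)=8 g(8,-4)=28 g(8,-2)=56 g(8,0)=70 g(8,2)=55 g(8,4)=20
t=9: g(9,-9)=1 g(9,-7)=9 g(9,-5)=36 g(9,-3)=84 g(9,-1)=126 g(9,1)=125 g(9,3)=75
t=10: g(10,-10)=1 g(10,-8)=10 g(10,-6)=45 g(10,-4)=120 g(10,-2)=210 g(10,0)=251 g(10,2)=200 g(10,4)=75
t=11: g(11,-11)=1 g(11,-9)=11 g(11,-7)=55 g(11,-5)=165 g(11,-3)=330 g(11,-1)=461 g(11,1)=451 g(11,3)=275
t=12: g(12,-12)=1 g(12,-10)=12 g(12,-8)=66 g(12,-6)=220 g(12,-4)=495 g(12,-2)=791 g(12,0)=912 g(12,2)=726 g(12,4)=275
t=13: g(13,-13)=1 g(13,-11)=13 g(13,-9)=78 g(13,-7)=286 g(13,-5)=715 g(13,-3)=1286 g(13,-1)=1703 g(13,1)=1638 g(13,3)=1001
t=14: g(14,-14)=1 g(14,-12)=14 g(14,-10)=91 g(14,-8)=364 g(14,-6)=1001 g(14,-4)=2001 g(14,-2)=2989 g(14,0)=3341 g(14,2)=2639 g(14,4)=1001
t=15: g(15,-15)=1 g(15,-13)=15 g(15,-11)=105 g(15,-9)=455 g(15,-7)=1365 g(15,-5)=3002 g(15,-3)=4990 g(15,-1)=6330 g(15,1)=5980 g(15,3)=3640
t=16: g(16,-16)=1 g(16,-14)=16 g(16,-12)=120 g(16,-10)=560 g(16,-8)=1820 g(16,-6)=4367 g(16,-4)=7992 g(16,-2)=11320 g(16,0)=12310 g(16,2)=9620 g(16,4)=3640
t=17: g(17,-17)=1 g(17,-15)=17 g(17,-13)=136 g(17,-11)=680 g(17,-9)=2380 g(17,-7)=6187 g(17,-5)=12359 g(17,-3)=19312 g(17,-1)=23630 g(17,1)=21930 g(17,3)=13260
t=18: g(18,-18)=1 g(18,-16)=18 g(18,-14)=153 g(18,-12)=816 g(18,-10)=3060 g(18,-8)=8567 g(18,-6)=18546 g(18,-4)=31671 g(18,-2)=42942 g(18,0)=45560 g(18,2)=35190 g(18,4)=13260
t=19: g(19,-19)=1 g(19,-17)=19 g(19,-15)=171 g(19,-13)=969 g(19,-11)=3876 g(19,-9)=11627 g(19,-7)=27113 g(19,-5)=50217 g(19,-3)=74613 g(19,-1)=88502 g(19,1)=80750 g(19,3)=48450
Paths never hitting 5: Σ_s g(19,s) = 386308
Paths hitting 5: 2^19 - 386308 = 137980
P = 137980/524288 = 34495/131072

Answer: 34495/131072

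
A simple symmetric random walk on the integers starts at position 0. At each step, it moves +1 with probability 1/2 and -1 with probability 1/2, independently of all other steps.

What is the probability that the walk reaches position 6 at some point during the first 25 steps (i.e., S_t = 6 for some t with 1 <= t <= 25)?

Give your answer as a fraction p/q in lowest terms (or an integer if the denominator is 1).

Answer: 962689/4194304

Derivation:
Count via complement. Let g(t,s) = #length-t paths at position s with S_1..S_t all ≠ 6.
g(t,s) = g(t-1,s-1) + g(t-1,s+1) for s ≠ 6; g(t,6) = 0.
t=0: g(0,0)=1
t=1: g(1,-1)=1 g(1,1)=1
t=2: g(2,-2)=1 g(2,0)=2 g(2,2)=1
t=3: g(3,-3)=1 g(3,-1)=3 g(3,1)=3 g(3,3)=1
t=4: g(4,-4)=1 g(4,-2)=4 g(4,0)=6 g(4,2)=4 g(4,4)=1
t=5: g(5,-5)=1 g(5,-3)=5 g(5,-1)=10 g(5,1)=10 g(5,3)=5 g(5,5)=1
t=6: g(6,-6)=1 g(6,-4)=6 g(6,-2)=15 g(6,0)=20 g(6,2)=15 g(6,4)=6
t=7: g(7,-7)=1 g(7,-5)=7 g(7,-3)=21 g(7,-1)=35 g(7,1)=35 g(7,3)=21 g(7,5)=6
t=8: g(8,-8)=1 g(8,-6)=8 g(8,-4)=28 g(8,-2)=56 g(8,0)=70 g(8,2)=56 g(8,4)=27
t=9: g(9,-9)=1 g(9,-7)=9 g(9,-5)=36 g(9,-3)=84 g(9,-1)=126 g(9,1)=126 g(9,3)=83 g(9,5)=27
t=10: g(10,-10)=1 g(10,-8)=10 g(10,-6)=45 g(10,-4)=120 g(10,-2)=210 g(10,0)=252 g(10,2)=209 g(10,4)=110
t=11: g(11,-11)=1 g(11,-9)=11 g(11,-7)=55 g(11,-5)=165 g(11,-3)=330 g(11,-1)=462 g(11,1)=461 g(11,3)=319 g(11,5)=110
t=12: g(12,-12)=1 g(12,-10)=12 g(12,-8)=66 g(12,-6)=220 g(12,-4)=495 g(12,-2)=792 g(12,0)=923 g(12,2)=780 g(12,4)=429
t=13: g(13,-13)=1 g(13,-11)=13 g(13,-9)=78 g(13,-7)=286 g(13,-5)=715 g(13,-3)=1287 g(13,-1)=1715 g(13,1)=1703 g(13,3)=1209 g(13,5)=429
t=14: g(14,-14)=1 g(14,-12)=14 g(14,-10)=91 g(14,-8)=364 g(14,-6)=1001 g(14,-4)=2002 g(14,-2)=3002 g(14,0)=3418 g(14,2)=2912 g(14,4)=1638
t=15: g(15,-15)=1 g(15,-13)=15 g(15,-11)=105 g(15,-9)=455 g(15,-7)=1365 g(15,-5)=3003 g(15,-3)=5004 g(15,-1)=6420 g(15,1)=6330 g(15,3)=4550 g(15,5)=1638
t=16: g(16,-16)=1 g(16,-14)=16 g(16,-12)=120 g(16,-10)=560 g(16,-8)=1820 g(16,-6)=4368 g(16,-4)=8007 g(16,-2)=11424 g(16,0)=12750 g(16,2)=10880 g(16,4)=6188
t=17: g(17,-17)=1 g(17,-15)=17 g(17,-13)=136 g(17,-11)=680 g(17,-9)=2380 g(17,-7)=6188 g(17,-5)=12375 g(17,-3)=19431 g(17,-1)=24174 g(17,1)=23630 g(17,3)=17068 g(17,5)=6188
t=18: g(18,-18)=1 g(18,-16)=18 g(18,-14)=153 g(18,-12)=816 g(18,-10)=3060 g(18,-8)=8568 g(18,-6)=18563 g(18,-4)=31806 g(18,-2)=43605 g(18,0)=47804 g(18,2)=40698 g(18,4)=23256
t=19: g(19,-19)=1 g(19,-17)=19 g(19,-15)=171 g(19,-13)=969 g(19,-11)=3876 g(19,-9)=11628 g(19,-7)=27131 g(19,-5)=50369 g(19,-3)=75411 g(19,-1)=91409 g(19,1)=88502 g(19,3)=63954 g(19,5)=23256
t=20: g(20,-20)=1 g(20,-18)=20 g(20,-16)=190 g(20,-14)=1140 g(20,-12)=4845 g(20,-10)=15504 g(20,-8)=38759 g(20,-6)=77500 g(20,-4)=125780 g(20,-2)=166820 g(20,0)=179911 g(20,2)=152456 g(20,4)=87210
t=21: g(21,-21)=1 g(21,-19)=21 g(21,-17)=210 g(21,-15)=1330 g(21,-13)=5985 g(21,-11)=20349 g(21,-9)=54263 g(21,-7)=116259 g(21,-5)=203280 g(21,-3)=292600 g(21,-1)=346731 g(21,1)=332367 g(21,3)=239666 g(21,5)=87210
t=22: g(22,-22)=1 g(22,-20)=22 g(22,-18)=231 g(22,-16)=1540 g(22,-14)=7315 g(22,-12)=26334 g(22,-10)=74612 g(22,-8)=170522 g(22,-6)=319539 g(22,-4)=495880 g(22,-2)=639331 g(22,0)=679098 g(22,2)=572033 g(22,4)=326876
t=23: g(23,-23)=1 g(23,-21)=23 g(23,-19)=253 g(23,-17)=1771 g(23,-15)=8855 g(23,-13)=33649 g(23,-11)=100946 g(23,-9)=245134 g(23,-7)=490061 g(23,-5)=815419 g(23,-3)=1135211 g(23,-1)=1318429 g(23,1)=1251131 g(23,3)=898909 g(23,5)=326876
t=24: g(24,-24)=1 g(24,-22)=24 g(24,-20)=276 g(24,-18)=2024 g(24,-16)=10626 g(24,-14)=42504 g(24,-12)=134595 g(24,-10)=346080 g(24,-8)=735195 g(24,-6)=1305480 g(24,-4)=1950630 g(24,-2)=2453640 g(24,0)=2569560 g(24,2)=2150040 g(24,4)=1225785
t=25: g(25,-25)=1 g(25,-23)=25 g(25,-21)=300 g(25,-19)=2300 g(25,-17)=12650 g(25,-15)=53130 g(25,-13)=177099 g(25,-11)=480675 g(25,-9)=1081275 g(25,-7)=2040675 g(25,-5)=3256110 g(25,-3)=4404270 g(25,-1)=5023200 g(25,1)=4719600 g(25,3)=3375825 g(25,5)=1225785
Paths never hitting 6: Σ_s g(25,s) = 25852920
Paths hitting 6: 2^25 - 25852920 = 7701512
P = 7701512/33554432 = 962689/4194304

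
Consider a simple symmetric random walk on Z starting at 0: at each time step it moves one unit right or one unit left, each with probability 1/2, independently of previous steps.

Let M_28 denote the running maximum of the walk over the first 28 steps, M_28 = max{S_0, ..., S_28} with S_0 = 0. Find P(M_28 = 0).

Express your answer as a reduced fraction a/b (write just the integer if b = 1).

Let M_28 = max(S_0,...,S_28). Use the reflection principle: for j ≥ 1, #{paths with M_28 ≥ j} = #{S_28 ≥ j} + #{S_28 ≥ j+1}.
P(M_28 ≥ 0) = 1 since S_0 = 0, so #{M_28 ≥ 0} = 268435456.
#{M_28 ≥ 1} = #{S_28 ≥ 1} + #{S_28 ≥ 2} = 114159428 + 114159428 = 228318856.
#{M_28 = 0} = 268435456 - 228318856 = 40116600.
P(M_28 = 0) = 40116600/268435456 = 5014575/33554432

Answer: 5014575/33554432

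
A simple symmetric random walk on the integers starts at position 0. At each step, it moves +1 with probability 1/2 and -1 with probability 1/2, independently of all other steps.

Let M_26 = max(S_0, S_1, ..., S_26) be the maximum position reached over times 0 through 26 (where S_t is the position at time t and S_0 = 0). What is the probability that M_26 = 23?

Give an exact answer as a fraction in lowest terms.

Let M_26 = max(S_0,...,S_26). Use the reflection principle: for j ≥ 1, #{paths with M_26 ≥ j} = #{S_26 ≥ j} + #{S_26 ≥ j+1}.
By reflection, #{M_26 ≥ 23} = #{S_26 ≥ 23} + #{S_26 ≥ 24} = 27 + 27 = 54.
#{M_26 ≥ 24} = #{S_26 ≥ 24} + #{S_26 ≥ 25} = 27 + 1 = 28.
#{M_26 = 23} = 54 - 28 = 26.
P(M_26 = 23) = 26/67108864 = 13/33554432

Answer: 13/33554432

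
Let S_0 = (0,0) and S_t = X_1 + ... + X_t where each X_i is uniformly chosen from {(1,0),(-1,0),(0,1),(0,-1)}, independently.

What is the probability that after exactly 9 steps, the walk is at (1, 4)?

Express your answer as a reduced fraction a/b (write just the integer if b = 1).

Answer: 189/16384

Derivation:
Let h be the number of horizontal steps (so 9-h are vertical). To end at (1,4) need (h+1)/2 right-steps and ((9-h)+4)/2 up-steps.
Sum over h with 1 ≤ h ≤ 5, h ≡ 1 (mod 2), 9-h ≡ 0 (mod 2):
h=1: C(9,1)·C(1,1)·C(8,6) = 9·1·28 = 252
h=3: C(9,3)·C(3,2)·C(6,5) = 84·3·6 = 1512
h=5: C(9,5)·C(5,3)·C(4,4) = 126·10·1 = 1260
Total favorable: 3024
Total paths: 4^9 = 262144
P = 3024/262144 = 189/16384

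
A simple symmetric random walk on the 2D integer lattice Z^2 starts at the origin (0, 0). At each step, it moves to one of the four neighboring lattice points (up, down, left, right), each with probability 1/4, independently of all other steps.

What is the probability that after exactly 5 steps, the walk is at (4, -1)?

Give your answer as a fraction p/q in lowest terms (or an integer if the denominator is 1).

Let h be the number of horizontal steps (so 5-h are vertical). To end at (4,-1) need (h+4)/2 right-steps and ((5-h)-1)/2 up-steps.
Sum over h with 4 ≤ h ≤ 4, h ≡ 0 (mod 2), 5-h ≡ 1 (mod 2):
h=4: C(5,4)·C(4,4)·C(1,0) = 5·1·1 = 5
Total favorable: 5
Total paths: 4^5 = 1024
P = 5/1024 = 5/1024

Answer: 5/1024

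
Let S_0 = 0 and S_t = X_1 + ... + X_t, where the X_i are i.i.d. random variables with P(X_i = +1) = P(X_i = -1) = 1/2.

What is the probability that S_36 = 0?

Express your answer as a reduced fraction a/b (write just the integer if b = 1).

Answer: 2268783825/17179869184

Derivation:
To return to 0 after 36 steps: need exactly 18 steps of +1 and 18 of -1.
Favorable paths: C(36,18) = 9075135300
Total paths: 2^36 = 68719476736
P = 9075135300/68719476736 = 2268783825/17179869184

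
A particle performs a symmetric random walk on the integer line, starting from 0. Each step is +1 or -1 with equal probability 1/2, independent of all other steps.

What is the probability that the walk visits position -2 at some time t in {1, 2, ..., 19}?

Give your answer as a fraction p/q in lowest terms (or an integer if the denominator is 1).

Answer: 84883/131072

Derivation:
Count via complement. Let g(t,s) = #length-t paths at position s with S_1..S_t all ≠ -2.
g(t,s) = g(t-1,s-1) + g(t-1,s+1) for s ≠ -2; g(t,-2) = 0.
t=0: g(0,0)=1
t=1: g(1,-1)=1 g(1,1)=1
t=2: g(2,0)=2 g(2,2)=1
t=3: g(3,-1)=2 g(3,1)=3 g(3,3)=1
t=4: g(4,0)=5 g(4,2)=4 g(4,4)=1
t=5: g(5,-1)=5 g(5,1)=9 g(5,3)=5 g(5,5)=1
t=6: g(6,0)=14 g(6,2)=14 g(6,4)=6 g(6,6)=1
t=7: g(7,-1)=14 g(7,1)=28 g(7,3)=20 g(7,5)=7 g(7,7)=1
t=8: g(8,0)=42 g(8,2)=48 g(8,4)=27 g(8,6)=8 g(8,8)=1
t=9: g(9,-1)=42 g(9,1)=90 g(9,3)=75 g(9,5)=35 g(9,7)=9 g(9,9)=1
t=10: g(10,0)=132 g(10,2)=165 g(10,4)=110 g(10,6)=44 g(10,8)=10 g(10,10)=1
t=11: g(11,-1)=132 g(11,1)=297 g(11,3)=275 g(11,5)=154 g(11,7)=54 g(11,9)=11 g(11,11)=1
t=12: g(12,0)=429 g(12,2)=572 g(12,4)=429 g(12,6)=208 g(12,8)=65 g(12,10)=12 g(12,12)=1
t=13: g(13,-1)=429 g(13,1)=1001 g(13,3)=1001 g(13,5)=637 g(13,7)=273 g(13,9)=77 g(13,11)=13 g(13,13)=1
t=14: g(14,0)=1430 g(14,2)=2002 g(14,4)=1638 g(14,6)=910 g(14,8)=350 g(14,10)=90 g(14,12)=14 g(14,14)=1
t=15: g(15,-1)=1430 g(15,1)=3432 g(15,3)=3640 g(15,5)=2548 g(15,7)=1260 g(15,9)=440 g(15,11)=104 g(15,13)=15 g(15,15)=1
t=16: g(16,0)=4862 g(16,2)=7072 g(16,4)=6188 g(16,6)=3808 g(16,8)=1700 g(16,10)=544 g(16,12)=119 g(16,14)=16 g(16,16)=1
t=17: g(17,-1)=4862 g(17,1)=11934 g(17,3)=13260 g(17,5)=9996 g(17,7)=5508 g(17,9)=2244 g(17,11)=663 g(17,13)=135 g(17,15)=17 g(17,17)=1
t=18: g(18,0)=16796 g(18,2)=25194 g(18,4)=23256 g(18,6)=15504 g(18,8)=7752 g(18,10)=2907 g(18,12)=798 g(18,14)=152 g(18,16)=18 g(18,18)=1
t=19: g(19,-1)=16796 g(19,1)=41990 g(19,3)=48450 g(19,5)=38760 g(19,7)=23256 g(19,9)=10659 g(19,11)=3705 g(19,13)=950 g(19,15)=170 g(19,17)=19 g(19,19)=1
Paths never hitting -2: Σ_s g(19,s) = 184756
Paths hitting -2: 2^19 - 184756 = 339532
P = 339532/524288 = 84883/131072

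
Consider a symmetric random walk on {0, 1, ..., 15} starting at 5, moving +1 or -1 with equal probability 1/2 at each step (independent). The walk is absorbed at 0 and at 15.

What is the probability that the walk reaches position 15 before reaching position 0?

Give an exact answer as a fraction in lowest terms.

Answer: 1/3

Derivation:
Symmetric walk (p = 1/2): the harmonic-function argument gives P(hit 15 before 0 | start at 5) = a/N.
P = 5/15 = 1/3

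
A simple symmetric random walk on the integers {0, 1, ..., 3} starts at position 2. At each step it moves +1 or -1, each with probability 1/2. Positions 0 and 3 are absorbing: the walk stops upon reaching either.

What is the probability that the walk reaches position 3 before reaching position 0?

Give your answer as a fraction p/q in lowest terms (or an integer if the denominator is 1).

Answer: 2/3

Derivation:
Symmetric walk (p = 1/2): the harmonic-function argument gives P(hit 3 before 0 | start at 2) = a/N.
P = 2/3 = 2/3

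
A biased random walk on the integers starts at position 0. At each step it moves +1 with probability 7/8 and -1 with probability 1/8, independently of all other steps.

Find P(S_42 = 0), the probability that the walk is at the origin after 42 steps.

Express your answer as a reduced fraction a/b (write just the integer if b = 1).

To be at 0 after 42 steps: need exactly 21 steps of +1 and 21 of -1.
Number of such sequences: C(42,21) = 538257874440
Each has probability (7/8)^21 · (1/8)^21 = 558545864083284007/85070591730234615865843651857942052864
P = 538257874440 · 558545864083284007/85070591730234615865843651857942052864 = 37580213697340198592833260135/10633823966279326983230456482242756608

Answer: 37580213697340198592833260135/10633823966279326983230456482242756608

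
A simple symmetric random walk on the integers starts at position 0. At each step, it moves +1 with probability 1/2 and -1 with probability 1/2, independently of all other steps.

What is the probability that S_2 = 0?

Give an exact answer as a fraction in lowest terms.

Answer: 1/2

Derivation:
To return to 0 after 2 steps: need exactly 1 step of +1 and 1 of -1.
Favorable paths: C(2,1) = 2
Total paths: 2^2 = 4
P = 2/4 = 1/2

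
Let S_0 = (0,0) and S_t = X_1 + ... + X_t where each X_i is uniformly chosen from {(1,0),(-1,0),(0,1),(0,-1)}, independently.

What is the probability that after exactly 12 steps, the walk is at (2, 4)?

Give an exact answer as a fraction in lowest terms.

Let h be the number of horizontal steps (so 12-h are vertical). To end at (2,4) need (h+2)/2 right-steps and ((12-h)+4)/2 up-steps.
Sum over h with 2 ≤ h ≤ 8, h ≡ 0 (mod 2), 12-h ≡ 0 (mod 2):
h=2: C(12,2)·C(2,2)·C(10,7) = 66·1·120 = 7920
h=4: C(12,4)·C(4,3)·C(8,6) = 495·4·28 = 55440
h=6: C(12,6)·C(6,4)·C(6,5) = 924·15·6 = 83160
h=8: C(12,8)·C(8,5)·C(4,4) = 495·56·1 = 27720
Total favorable: 174240
Total paths: 4^12 = 16777216
P = 174240/16777216 = 5445/524288

Answer: 5445/524288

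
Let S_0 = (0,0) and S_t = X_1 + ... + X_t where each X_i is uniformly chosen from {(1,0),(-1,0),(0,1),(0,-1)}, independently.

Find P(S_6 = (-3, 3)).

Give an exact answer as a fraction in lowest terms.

Answer: 5/1024

Derivation:
Let h be the number of horizontal steps (so 6-h are vertical). To end at (-3,3) need (h-3)/2 right-steps and ((6-h)+3)/2 up-steps.
Sum over h with 3 ≤ h ≤ 3, h ≡ 1 (mod 2), 6-h ≡ 1 (mod 2):
h=3: C(6,3)·C(3,0)·C(3,3) = 20·1·1 = 20
Total favorable: 20
Total paths: 4^6 = 4096
P = 20/4096 = 5/1024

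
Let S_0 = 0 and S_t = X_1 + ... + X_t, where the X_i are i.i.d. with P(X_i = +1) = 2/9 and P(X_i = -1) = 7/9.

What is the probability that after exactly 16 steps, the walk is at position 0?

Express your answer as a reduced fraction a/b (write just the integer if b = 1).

Answer: 2110378350080/205891132094649

Derivation:
To be at 0 after 16 steps: need exactly 8 steps of +1 and 8 of -1.
Number of such sequences: C(16,8) = 12870
Each has probability (2/9)^8 · (7/9)^8 = 1475789056/1853020188851841
P = 12870 · 1475789056/1853020188851841 = 2110378350080/205891132094649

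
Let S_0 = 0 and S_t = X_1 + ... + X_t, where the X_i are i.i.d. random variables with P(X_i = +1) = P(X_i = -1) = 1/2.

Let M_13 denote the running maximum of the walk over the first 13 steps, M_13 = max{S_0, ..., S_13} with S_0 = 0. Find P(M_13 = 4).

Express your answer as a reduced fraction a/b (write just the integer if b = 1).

Let M_13 = max(S_0,...,S_13). Use the reflection principle: for j ≥ 1, #{paths with M_13 ≥ j} = #{S_13 ≥ j} + #{S_13 ≥ j+1}.
By reflection, #{M_13 ≥ 4} = #{S_13 ≥ 4} + #{S_13 ≥ 5} = 1093 + 1093 = 2186.
#{M_13 ≥ 5} = #{S_13 ≥ 5} + #{S_13 ≥ 6} = 1093 + 378 = 1471.
#{M_13 = 4} = 2186 - 1471 = 715.
P(M_13 = 4) = 715/8192 = 715/8192

Answer: 715/8192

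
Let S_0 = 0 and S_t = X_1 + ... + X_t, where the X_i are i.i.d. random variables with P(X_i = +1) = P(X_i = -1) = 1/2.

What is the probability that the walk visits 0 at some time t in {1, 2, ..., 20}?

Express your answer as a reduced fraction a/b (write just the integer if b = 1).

Answer: 215955/262144

Derivation:
Count via complement. Let g(t,s) = #length-t paths at position s with S_1..S_t all ≠ 0.
g(t,s) = g(t-1,s-1) + g(t-1,s+1) for s ≠ 0; g(t,0) = 0.
t=0: g(0,0)=1
t=1: g(1,-1)=1 g(1,1)=1
t=2: g(2,-2)=1 g(2,2)=1
t=3: g(3,-3)=1 g(3,-1)=1 g(3,1)=1 g(3,3)=1
t=4: g(4,-4)=1 g(4,-2)=2 g(4,2)=2 g(4,4)=1
t=5: g(5,-5)=1 g(5,-3)=3 g(5,-1)=2 g(5,1)=2 g(5,3)=3 g(5,5)=1
t=6: g(6,-6)=1 g(6,-4)=4 g(6,-2)=5 g(6,2)=5 g(6,4)=4 g(6,6)=1
t=7: g(7,-7)=1 g(7,-5)=5 g(7,-3)=9 g(7,-1)=5 g(7,1)=5 g(7,3)=9 g(7,5)=5 g(7,7)=1
t=8: g(8,-8)=1 g(8,-6)=6 g(8,-4)=14 g(8,-2)=14 g(8,2)=14 g(8,4)=14 g(8,6)=6 g(8,8)=1
t=9: g(9,-9)=1 g(9,-7)=7 g(9,-5)=20 g(9,-3)=28 g(9,-1)=14 g(9,1)=14 g(9,3)=28 g(9,5)=20 g(9,7)=7 g(9,9)=1
t=10: g(10,-10)=1 g(10,-8)=8 g(10,-6)=27 g(10,-4)=48 g(10,-2)=42 g(10,2)=42 g(10,4)=48 g(10,6)=27 g(10,8)=8 g(10,10)=1
t=11: g(11,-11)=1 g(11,-9)=9 g(11,-7)=35 g(11,-5)=75 g(11,-3)=90 g(11,-1)=42 g(11,1)=42 g(11,3)=90 g(11,5)=75 g(11,7)=35 g(11,9)=9 g(11,11)=1
t=12: g(12,-12)=1 g(12,-10)=10 g(12,-8)=44 g(12,-6)=110 g(12,-4)=165 g(12,-2)=132 g(12,2)=132 g(12,4)=165 g(12,6)=110 g(12,8)=44 g(12,10)=10 g(12,12)=1
t=13: g(13,-13)=1 g(13,-11)=11 g(13,-9)=54 g(13,-7)=154 g(13,-5)=275 g(13,-3)=297 g(13,-1)=132 g(13,1)=132 g(13,3)=297 g(13,5)=275 g(13,7)=154 g(13,9)=54 g(13,11)=11 g(13,13)=1
t=14: g(14,-14)=1 g(14,-12)=12 g(14,-10)=65 g(14,-8)=208 g(14,-6)=429 g(14,-4)=572 g(14,-2)=429 g(14,2)=429 g(14,4)=572 g(14,6)=429 g(14,8)=208 g(14,10)=65 g(14,12)=12 g(14,14)=1
t=15: g(15,-15)=1 g(15,-13)=13 g(15,-11)=77 g(15,-9)=273 g(15,-7)=637 g(15,-5)=1001 g(15,-3)=1001 g(15,-1)=429 g(15,1)=429 g(15,3)=1001 g(15,5)=1001 g(15,7)=637 g(15,9)=273 g(15,11)=77 g(15,13)=13 g(15,15)=1
t=16: g(16,-16)=1 g(16,-14)=14 g(16,-12)=90 g(16,-10)=350 g(16,-8)=910 g(16,-6)=1638 g(16,-4)=2002 g(16,-2)=1430 g(16,2)=1430 g(16,4)=2002 g(16,6)=1638 g(16,8)=910 g(16,10)=350 g(16,12)=90 g(16,14)=14 g(16,16)=1
t=17: g(17,-17)=1 g(17,-15)=15 g(17,-13)=104 g(17,-11)=440 g(17,-9)=1260 g(17,-7)=2548 g(17,-5)=3640 g(17,-3)=3432 g(17,-1)=1430 g(17,1)=1430 g(17,3)=3432 g(17,5)=3640 g(17,7)=2548 g(17,9)=1260 g(17,11)=440 g(17,13)=104 g(17,15)=15 g(17,17)=1
t=18: g(18,-18)=1 g(18,-16)=16 g(18,-14)=119 g(18,-12)=544 g(18,-10)=1700 g(18,-8)=3808 g(18,-6)=6188 g(18,-4)=7072 g(18,-2)=4862 g(18,2)=4862 g(18,4)=7072 g(18,6)=6188 g(18,8)=3808 g(18,10)=1700 g(18,12)=544 g(18,14)=119 g(18,16)=16 g(18,18)=1
t=19: g(19,-19)=1 g(19,-17)=17 g(19,-15)=135 g(19,-13)=663 g(19,-11)=2244 g(19,-9)=5508 g(19,-7)=9996 g(19,-5)=13260 g(19,-3)=11934 g(19,-1)=4862 g(19,1)=4862 g(19,3)=11934 g(19,5)=13260 g(19,7)=9996 g(19,9)=5508 g(19,11)=2244 g(19,13)=663 g(19,15)=135 g(19,17)=17 g(19,19)=1
t=20: g(20,-20)=1 g(20,-18)=18 g(20,-16)=152 g(20,-14)=798 g(20,-12)=2907 g(20,-10)=7752 g(20,-8)=15504 g(20,-6)=23256 g(20,-4)=25194 g(20,-2)=16796 g(20,2)=16796 g(20,4)=25194 g(20,6)=23256 g(20,8)=15504 g(20,10)=7752 g(20,12)=2907 g(20,14)=798 g(20,16)=152 g(20,18)=18 g(20,20)=1
Paths never hitting 0: Σ_s g(20,s) = 184756
Paths hitting 0: 2^20 - 184756 = 863820
P = 863820/1048576 = 215955/262144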